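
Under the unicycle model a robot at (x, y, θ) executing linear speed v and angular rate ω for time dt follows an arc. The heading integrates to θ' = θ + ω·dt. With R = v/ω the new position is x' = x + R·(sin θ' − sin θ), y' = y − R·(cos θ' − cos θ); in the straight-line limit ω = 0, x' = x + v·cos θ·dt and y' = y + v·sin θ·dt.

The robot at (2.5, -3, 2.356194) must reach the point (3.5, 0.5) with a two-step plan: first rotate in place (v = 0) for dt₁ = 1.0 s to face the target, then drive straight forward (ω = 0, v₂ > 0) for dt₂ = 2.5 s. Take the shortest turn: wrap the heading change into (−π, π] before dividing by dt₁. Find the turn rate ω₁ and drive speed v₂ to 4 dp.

ω₁ = -1.0637, v₂ = 1.4560

heading to target = atan2(0.5−-3, 3.5−2.5) = 1.2925
Δθ = wrap(1.2925 − 2.3562) = -1.0637; ω₁ = Δθ/dt₁ = -1.0637
distance = √((3.5−2.5)² + (0.5−-3)²) = 3.6401; v₂ = distance/dt₂ = 1.4560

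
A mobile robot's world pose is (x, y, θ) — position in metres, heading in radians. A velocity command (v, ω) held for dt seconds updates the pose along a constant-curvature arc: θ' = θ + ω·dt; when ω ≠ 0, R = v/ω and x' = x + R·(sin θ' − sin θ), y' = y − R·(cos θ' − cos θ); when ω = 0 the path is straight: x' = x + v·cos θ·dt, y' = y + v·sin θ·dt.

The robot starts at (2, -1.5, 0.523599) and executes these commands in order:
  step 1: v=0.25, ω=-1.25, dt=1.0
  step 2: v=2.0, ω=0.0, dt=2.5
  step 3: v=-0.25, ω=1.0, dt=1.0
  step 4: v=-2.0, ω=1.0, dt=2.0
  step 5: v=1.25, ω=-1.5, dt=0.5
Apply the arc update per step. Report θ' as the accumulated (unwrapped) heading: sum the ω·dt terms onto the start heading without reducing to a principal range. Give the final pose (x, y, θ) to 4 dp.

(4.5549, -7.4312, 1.5236)

step 1: θ'=-0.7264 (R=-0.2000) → pose (2.2328, -1.5237, -0.7264)
step 2: θ'=-0.7264 (straight) → pose (5.9707, -4.8446, -0.7264)
step 3: θ'=0.2736 (R=-0.2500) → pose (5.7371, -4.7908, 0.2736)
step 4: θ'=2.2736 (R=-2.0000) → pose (4.7514, -8.0091, 2.2736)
step 5: θ'=1.5236 (R=-0.8333) → pose (4.5549, -7.4312, 1.5236)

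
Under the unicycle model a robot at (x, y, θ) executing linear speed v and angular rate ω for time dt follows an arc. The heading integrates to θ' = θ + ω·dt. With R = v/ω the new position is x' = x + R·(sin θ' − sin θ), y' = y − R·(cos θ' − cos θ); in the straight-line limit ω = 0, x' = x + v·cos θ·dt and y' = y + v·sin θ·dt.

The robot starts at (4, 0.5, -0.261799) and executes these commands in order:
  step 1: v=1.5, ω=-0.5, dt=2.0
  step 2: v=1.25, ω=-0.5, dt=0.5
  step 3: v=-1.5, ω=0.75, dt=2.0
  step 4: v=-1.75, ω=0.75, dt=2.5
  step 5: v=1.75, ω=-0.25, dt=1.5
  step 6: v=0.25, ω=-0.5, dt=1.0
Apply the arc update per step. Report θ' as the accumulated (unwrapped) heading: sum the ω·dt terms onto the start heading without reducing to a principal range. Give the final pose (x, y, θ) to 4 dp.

step 1: θ'=-1.2618 (R=-3.0000) → pose (6.0815, -1.4855, -1.2618)
step 2: θ'=-1.5118 (R=-2.5000) → pose (6.1955, -2.0983, -1.5118)
step 3: θ'=-0.0118 (R=-2.0000) → pose (4.2226, -0.2164, -0.0118)
step 4: θ'=1.8632 (R=-2.3333) → pose (1.9608, -3.2222, 1.8632)
step 5: θ'=1.4882 (R=-7.0000) → pose (1.6875, -0.6269, 1.4882)
step 6: θ'=0.9882 (R=-0.5000) → pose (1.7683, -0.3930, 0.9882)

(1.7683, -0.3930, 0.9882)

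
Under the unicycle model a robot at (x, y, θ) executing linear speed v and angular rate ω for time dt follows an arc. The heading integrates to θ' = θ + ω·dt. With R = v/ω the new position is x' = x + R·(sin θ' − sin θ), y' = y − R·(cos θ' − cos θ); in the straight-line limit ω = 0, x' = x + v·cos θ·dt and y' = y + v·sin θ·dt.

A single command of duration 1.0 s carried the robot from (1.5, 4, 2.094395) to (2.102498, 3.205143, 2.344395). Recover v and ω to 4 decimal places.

v = -1.0000, ω = 0.2500

Δθ = 2.344395 − 2.094395 = 0.250000
ω = Δθ/dt = 0.250000/1.0 = 0.2500
R = −Δy/(cos θ' − cos θ) = -4.0000
v = R·ω = -4.0000·0.2500 = -1.0000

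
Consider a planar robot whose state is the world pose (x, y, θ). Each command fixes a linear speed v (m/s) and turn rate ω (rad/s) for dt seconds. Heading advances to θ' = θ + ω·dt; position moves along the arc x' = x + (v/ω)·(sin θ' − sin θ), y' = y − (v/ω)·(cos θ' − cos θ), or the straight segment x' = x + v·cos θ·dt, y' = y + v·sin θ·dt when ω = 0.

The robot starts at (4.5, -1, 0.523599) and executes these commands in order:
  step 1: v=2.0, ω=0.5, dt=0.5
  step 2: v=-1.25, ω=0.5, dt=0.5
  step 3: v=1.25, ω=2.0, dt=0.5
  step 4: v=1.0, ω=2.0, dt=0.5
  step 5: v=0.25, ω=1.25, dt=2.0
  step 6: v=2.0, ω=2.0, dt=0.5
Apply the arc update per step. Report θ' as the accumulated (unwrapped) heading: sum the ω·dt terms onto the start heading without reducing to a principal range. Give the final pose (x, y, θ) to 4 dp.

(5.3097, -0.5986, 6.5236)

step 1: θ'=0.7736 (R=4.0000) → pose (5.2949, -0.3975, 0.7736)
step 2: θ'=1.0236 (R=-2.5000) → pose (4.9067, -0.8853, 1.0236)
step 3: θ'=2.0236 (R=0.6250) → pose (4.9350, -0.2866, 2.0236)
step 4: θ'=3.0236 (R=0.5000) → pose (4.5442, -0.0089, 3.0236)
step 5: θ'=5.5236 (R=0.2000) → pose (4.3829, -0.3525, 5.5236)
step 6: θ'=6.5236 (R=1.0000) → pose (5.3097, -0.5986, 6.5236)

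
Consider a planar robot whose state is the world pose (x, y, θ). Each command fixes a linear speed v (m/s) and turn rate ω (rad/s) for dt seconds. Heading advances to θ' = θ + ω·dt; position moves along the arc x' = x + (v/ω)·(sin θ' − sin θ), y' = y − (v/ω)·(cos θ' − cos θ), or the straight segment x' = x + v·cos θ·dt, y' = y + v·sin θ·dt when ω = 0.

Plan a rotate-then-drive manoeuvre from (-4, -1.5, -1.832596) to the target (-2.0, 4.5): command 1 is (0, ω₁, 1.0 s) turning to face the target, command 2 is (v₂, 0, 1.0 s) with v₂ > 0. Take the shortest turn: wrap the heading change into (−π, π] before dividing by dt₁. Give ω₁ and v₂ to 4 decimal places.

ω₁ = 3.0816, v₂ = 6.3246

heading to target = atan2(4.5−-1.5, -2−-4) = 1.2490
Δθ = wrap(1.2490 − -1.8326) = 3.0816; ω₁ = Δθ/dt₁ = 3.0816
distance = √((-2−-4)² + (4.5−-1.5)²) = 6.3246; v₂ = distance/dt₂ = 6.3246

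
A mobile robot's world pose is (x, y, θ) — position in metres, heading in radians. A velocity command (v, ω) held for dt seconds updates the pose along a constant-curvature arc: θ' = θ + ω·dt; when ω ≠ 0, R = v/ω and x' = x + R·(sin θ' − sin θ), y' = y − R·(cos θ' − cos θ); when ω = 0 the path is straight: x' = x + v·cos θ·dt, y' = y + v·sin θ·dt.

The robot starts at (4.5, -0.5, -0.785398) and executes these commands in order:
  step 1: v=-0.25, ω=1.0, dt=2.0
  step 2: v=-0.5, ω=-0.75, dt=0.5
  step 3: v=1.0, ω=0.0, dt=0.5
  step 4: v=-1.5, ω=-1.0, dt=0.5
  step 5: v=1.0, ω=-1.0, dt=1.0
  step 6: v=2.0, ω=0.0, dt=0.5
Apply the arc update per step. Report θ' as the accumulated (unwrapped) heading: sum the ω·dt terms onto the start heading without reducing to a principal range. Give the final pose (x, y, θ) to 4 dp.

step 1: θ'=1.2146 (R=-0.2500) → pose (4.0889, -0.5896, 1.2146)
step 2: θ'=0.8396 (R=0.6667) → pose (3.9603, -0.8023, 0.8396)
step 3: θ'=0.8396 (straight) → pose (4.2942, -0.4301, 0.8396)
step 4: θ'=0.3396 (R=1.5000) → pose (3.6773, -0.8428, 0.3396)
step 5: θ'=-0.6604 (R=-1.0000) → pose (4.6239, -0.9959, -0.6604)
step 6: θ'=-0.6604 (straight) → pose (5.4136, -1.6094, -0.6604)

(5.4136, -1.6094, -0.6604)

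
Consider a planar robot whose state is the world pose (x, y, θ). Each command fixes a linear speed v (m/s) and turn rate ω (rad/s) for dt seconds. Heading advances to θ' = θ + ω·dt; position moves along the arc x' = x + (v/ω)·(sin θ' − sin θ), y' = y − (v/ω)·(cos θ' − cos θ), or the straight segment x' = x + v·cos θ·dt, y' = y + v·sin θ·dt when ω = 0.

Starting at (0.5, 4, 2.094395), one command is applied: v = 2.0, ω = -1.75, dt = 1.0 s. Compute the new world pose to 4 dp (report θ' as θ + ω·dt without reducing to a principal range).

θ' = 2.0944 + -1.75·1.0 = 0.3444
R = v/ω = 2.0/-1.75 = -1.1429
x' = 0.5 + -1.1429·(sin 0.3444 − sin 2.0944) = 1.1039
y' = 4 − -1.1429·(cos 0.3444 − cos 2.0944) = 5.6472

(1.1039, 5.6472, 0.3444)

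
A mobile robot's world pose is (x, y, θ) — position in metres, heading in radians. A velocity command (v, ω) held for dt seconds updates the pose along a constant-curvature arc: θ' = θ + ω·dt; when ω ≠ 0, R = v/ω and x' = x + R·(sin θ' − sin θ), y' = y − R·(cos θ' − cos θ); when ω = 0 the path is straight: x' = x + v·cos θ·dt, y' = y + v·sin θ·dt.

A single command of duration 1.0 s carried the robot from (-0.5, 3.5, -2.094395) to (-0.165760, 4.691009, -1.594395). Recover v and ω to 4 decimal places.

v = -1.2500, ω = 0.5000

Δθ = -1.594395 − -2.094395 = 0.500000
ω = Δθ/dt = 0.500000/1.0 = 0.5000
R = −Δy/(cos θ' − cos θ) = -2.5000
v = R·ω = -2.5000·0.5000 = -1.2500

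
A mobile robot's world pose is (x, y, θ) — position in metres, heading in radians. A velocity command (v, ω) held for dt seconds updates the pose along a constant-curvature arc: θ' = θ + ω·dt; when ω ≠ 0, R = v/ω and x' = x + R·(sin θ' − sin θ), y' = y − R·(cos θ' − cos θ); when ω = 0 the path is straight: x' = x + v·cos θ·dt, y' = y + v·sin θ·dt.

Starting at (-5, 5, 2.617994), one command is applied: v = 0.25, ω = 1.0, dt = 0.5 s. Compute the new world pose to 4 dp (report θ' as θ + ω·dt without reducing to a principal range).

(-5.1191, 5.0334, 3.1180)

θ' = 2.6180 + 1.0·0.5 = 3.1180
R = v/ω = 0.25/1.0 = 0.2500
x' = -5 + 0.2500·(sin 3.1180 − sin 2.6180) = -5.1191
y' = 5 − 0.2500·(cos 3.1180 − cos 2.6180) = 5.0334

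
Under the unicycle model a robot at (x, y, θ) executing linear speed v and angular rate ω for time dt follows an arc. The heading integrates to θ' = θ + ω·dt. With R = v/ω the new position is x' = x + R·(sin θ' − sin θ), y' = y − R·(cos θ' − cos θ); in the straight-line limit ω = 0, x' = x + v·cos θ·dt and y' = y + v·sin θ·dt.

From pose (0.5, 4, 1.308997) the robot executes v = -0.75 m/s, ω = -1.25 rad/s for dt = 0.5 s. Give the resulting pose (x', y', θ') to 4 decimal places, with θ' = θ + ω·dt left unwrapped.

θ' = 1.3090 + -1.25·0.5 = 0.6840
R = v/ω = -0.75/-1.25 = 0.6000
x' = 0.5 + 0.6000·(sin 0.6840 − sin 1.3090) = 0.2996
y' = 4 − 0.6000·(cos 0.6840 − cos 1.3090) = 3.6903

(0.2996, 3.6903, 0.6840)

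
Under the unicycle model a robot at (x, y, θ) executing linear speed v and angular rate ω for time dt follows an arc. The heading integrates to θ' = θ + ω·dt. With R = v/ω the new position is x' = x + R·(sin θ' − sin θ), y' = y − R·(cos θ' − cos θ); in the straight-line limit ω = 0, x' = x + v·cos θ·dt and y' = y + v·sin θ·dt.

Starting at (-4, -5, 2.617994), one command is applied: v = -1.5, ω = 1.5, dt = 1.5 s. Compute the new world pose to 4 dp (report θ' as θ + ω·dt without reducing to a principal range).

θ' = 2.6180 + 1.5·1.5 = 4.8680
R = v/ω = -1.5/1.5 = -1.0000
x' = -4 + -1.0000·(sin 4.8680 − sin 2.6180) = -2.5121
y' = -5 − -1.0000·(cos 4.8680 − cos 2.6180) = -3.9790

(-2.5121, -3.9790, 4.8680)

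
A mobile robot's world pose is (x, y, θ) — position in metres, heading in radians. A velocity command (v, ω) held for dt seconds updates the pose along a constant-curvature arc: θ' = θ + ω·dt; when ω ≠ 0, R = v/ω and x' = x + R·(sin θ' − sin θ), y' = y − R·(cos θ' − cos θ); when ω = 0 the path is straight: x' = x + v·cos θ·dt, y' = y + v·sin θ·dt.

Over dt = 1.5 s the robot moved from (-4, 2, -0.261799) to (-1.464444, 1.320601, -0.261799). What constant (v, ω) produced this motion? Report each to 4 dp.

v = 1.7500, ω = 0.0000

Δθ = -0.261799 − -0.261799 = 0.000000
ω = Δθ/dt = 0.000000/1.5 = 0.0000
ω = 0 → v = (Δx·cos θ + Δy·sin θ)/dt = 1.7500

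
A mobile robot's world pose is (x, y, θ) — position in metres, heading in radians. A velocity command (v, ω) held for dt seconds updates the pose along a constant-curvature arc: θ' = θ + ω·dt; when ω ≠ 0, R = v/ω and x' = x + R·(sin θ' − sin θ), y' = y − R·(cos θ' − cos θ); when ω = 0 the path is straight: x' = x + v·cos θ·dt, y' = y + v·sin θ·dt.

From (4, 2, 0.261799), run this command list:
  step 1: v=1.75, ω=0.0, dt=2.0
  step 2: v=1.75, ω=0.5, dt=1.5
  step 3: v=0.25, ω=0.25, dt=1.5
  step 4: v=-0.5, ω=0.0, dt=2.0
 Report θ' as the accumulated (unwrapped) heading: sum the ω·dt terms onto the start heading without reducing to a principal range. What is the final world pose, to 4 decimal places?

(9.3945, 3.7947, 1.3868)

step 1: θ'=0.2618 (straight) → pose (7.3807, 2.9059, 0.2618)
step 2: θ'=1.0118 (R=3.5000) → pose (9.4421, 4.4304, 1.0118)
step 3: θ'=1.3868 (R=1.0000) → pose (9.5775, 4.7778, 1.3868)
step 4: θ'=1.3868 (straight) → pose (9.3945, 3.7947, 1.3868)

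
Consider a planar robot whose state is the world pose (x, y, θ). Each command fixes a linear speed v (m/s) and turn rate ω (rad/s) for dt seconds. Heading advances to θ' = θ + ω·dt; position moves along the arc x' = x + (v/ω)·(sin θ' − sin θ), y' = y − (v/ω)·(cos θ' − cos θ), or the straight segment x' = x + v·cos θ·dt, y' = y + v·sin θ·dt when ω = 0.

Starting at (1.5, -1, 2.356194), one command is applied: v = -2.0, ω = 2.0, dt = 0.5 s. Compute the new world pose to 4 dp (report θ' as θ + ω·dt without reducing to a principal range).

(2.4201, -1.2700, 3.3562)

θ' = 2.3562 + 2.0·0.5 = 3.3562
R = v/ω = -2.0/2.0 = -1.0000
x' = 1.5 + -1.0000·(sin 3.3562 − sin 2.3562) = 2.4201
y' = -1 − -1.0000·(cos 3.3562 − cos 2.3562) = -1.2700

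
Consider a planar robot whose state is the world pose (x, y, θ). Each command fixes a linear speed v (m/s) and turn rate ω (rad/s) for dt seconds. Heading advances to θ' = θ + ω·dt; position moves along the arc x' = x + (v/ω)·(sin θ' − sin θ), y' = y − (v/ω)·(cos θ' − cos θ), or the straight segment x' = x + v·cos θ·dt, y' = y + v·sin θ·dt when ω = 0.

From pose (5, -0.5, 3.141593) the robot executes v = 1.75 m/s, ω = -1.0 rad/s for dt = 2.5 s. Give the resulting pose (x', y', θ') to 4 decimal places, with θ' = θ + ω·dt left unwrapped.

θ' = 3.1416 + -1.0·2.5 = 0.6416
R = v/ω = 1.75/-1.0 = -1.7500
x' = 5 + -1.7500·(sin 0.6416 − sin 3.1416) = 3.9527
y' = -0.5 − -1.7500·(cos 0.6416 − cos 3.1416) = 2.6520

(3.9527, 2.6520, 0.6416)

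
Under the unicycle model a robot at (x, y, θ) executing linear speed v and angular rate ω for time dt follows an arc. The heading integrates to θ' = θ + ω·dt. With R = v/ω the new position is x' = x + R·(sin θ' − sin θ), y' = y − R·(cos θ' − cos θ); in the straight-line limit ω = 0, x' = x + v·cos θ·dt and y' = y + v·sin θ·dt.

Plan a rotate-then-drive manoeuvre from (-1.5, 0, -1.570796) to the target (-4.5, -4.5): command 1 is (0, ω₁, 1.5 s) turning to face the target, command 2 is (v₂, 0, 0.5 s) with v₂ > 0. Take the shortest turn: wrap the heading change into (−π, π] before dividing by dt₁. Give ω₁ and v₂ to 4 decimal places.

heading to target = atan2(-4.5−0, -4.5−-1.5) = -2.1588
Δθ = wrap(-2.1588 − -1.5708) = -0.5880; ω₁ = Δθ/dt₁ = -0.3920
distance = √((-4.5−-1.5)² + (-4.5−0)²) = 5.4083; v₂ = distance/dt₂ = 10.8167

ω₁ = -0.3920, v₂ = 10.8167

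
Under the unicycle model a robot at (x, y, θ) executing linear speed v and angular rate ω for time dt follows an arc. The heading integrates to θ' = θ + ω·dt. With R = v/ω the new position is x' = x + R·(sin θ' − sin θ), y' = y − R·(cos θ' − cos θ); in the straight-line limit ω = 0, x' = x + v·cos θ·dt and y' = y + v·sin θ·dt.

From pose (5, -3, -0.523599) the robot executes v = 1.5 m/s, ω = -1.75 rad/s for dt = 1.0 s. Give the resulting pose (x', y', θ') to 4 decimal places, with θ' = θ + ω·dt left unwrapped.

(5.2255, -4.2963, -2.2736)

θ' = -0.5236 + -1.75·1.0 = -2.2736
R = v/ω = 1.5/-1.75 = -0.8571
x' = 5 + -0.8571·(sin -2.2736 − sin -0.5236) = 5.2255
y' = -3 − -0.8571·(cos -2.2736 − cos -0.5236) = -4.2963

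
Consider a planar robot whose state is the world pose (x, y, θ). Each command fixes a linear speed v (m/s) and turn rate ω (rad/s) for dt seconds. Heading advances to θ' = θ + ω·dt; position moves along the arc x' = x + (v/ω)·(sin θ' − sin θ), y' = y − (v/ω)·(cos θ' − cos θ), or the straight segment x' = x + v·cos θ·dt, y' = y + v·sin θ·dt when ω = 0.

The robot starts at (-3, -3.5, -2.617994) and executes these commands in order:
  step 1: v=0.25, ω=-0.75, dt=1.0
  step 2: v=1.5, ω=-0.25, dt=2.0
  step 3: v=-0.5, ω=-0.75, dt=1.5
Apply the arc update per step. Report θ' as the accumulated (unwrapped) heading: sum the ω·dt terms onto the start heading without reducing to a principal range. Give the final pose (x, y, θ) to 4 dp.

(-5.6820, -2.8577, -4.9930)

step 1: θ'=-3.3680 (R=-0.3333) → pose (-3.2415, -3.5362, -3.3680)
step 2: θ'=-3.8680 (R=-6.0000) → pose (-5.8798, -2.1747, -3.8680)
step 3: θ'=-4.9930 (R=0.6667) → pose (-5.6820, -2.8577, -4.9930)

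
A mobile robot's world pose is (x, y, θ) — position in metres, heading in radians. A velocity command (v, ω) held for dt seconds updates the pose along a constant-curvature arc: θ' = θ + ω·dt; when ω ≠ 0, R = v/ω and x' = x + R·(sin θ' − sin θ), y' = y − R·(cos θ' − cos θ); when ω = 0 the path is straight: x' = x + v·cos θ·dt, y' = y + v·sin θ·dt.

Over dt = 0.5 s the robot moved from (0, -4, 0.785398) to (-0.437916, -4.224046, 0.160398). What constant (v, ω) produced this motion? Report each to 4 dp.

v = -1.0000, ω = -1.2500

Δθ = 0.160398 − 0.785398 = -0.625000
ω = Δθ/dt = -0.625000/0.5 = -1.2500
R = Δx/(sin θ' − sin θ) = 0.8000
v = R·ω = 0.8000·-1.2500 = -1.0000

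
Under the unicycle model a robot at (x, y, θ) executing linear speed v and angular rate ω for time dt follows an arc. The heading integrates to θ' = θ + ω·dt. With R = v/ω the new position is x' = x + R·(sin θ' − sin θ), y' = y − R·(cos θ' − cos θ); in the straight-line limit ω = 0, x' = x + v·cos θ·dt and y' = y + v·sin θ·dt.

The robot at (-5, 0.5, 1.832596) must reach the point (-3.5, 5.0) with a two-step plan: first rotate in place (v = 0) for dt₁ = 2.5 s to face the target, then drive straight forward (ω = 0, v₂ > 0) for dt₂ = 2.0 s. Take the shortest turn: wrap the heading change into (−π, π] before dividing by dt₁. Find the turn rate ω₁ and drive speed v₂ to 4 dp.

ω₁ = -0.2334, v₂ = 2.3717

heading to target = atan2(5−0.5, -3.5−-5) = 1.2490
Δθ = wrap(1.2490 − 1.8326) = -0.5836; ω₁ = Δθ/dt₁ = -0.2334
distance = √((-3.5−-5)² + (5−0.5)²) = 4.7434; v₂ = distance/dt₂ = 2.3717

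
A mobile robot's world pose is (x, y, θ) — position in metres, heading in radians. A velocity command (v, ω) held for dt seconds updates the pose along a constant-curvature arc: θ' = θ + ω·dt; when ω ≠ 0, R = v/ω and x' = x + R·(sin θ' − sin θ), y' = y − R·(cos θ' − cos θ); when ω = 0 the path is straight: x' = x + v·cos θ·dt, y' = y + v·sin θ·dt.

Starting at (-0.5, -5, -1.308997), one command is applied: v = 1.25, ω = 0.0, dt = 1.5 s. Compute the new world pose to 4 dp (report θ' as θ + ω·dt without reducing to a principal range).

(-0.0147, -6.8111, -1.3090)

θ' = -1.3090 + 0.0·1.5 = -1.3090
ω = 0 → straight: x' = -0.5 + 1.25·cos(-1.3090)·1.5 = -0.0147
y' = -5 + 1.25·sin(-1.3090)·1.5 = -6.8111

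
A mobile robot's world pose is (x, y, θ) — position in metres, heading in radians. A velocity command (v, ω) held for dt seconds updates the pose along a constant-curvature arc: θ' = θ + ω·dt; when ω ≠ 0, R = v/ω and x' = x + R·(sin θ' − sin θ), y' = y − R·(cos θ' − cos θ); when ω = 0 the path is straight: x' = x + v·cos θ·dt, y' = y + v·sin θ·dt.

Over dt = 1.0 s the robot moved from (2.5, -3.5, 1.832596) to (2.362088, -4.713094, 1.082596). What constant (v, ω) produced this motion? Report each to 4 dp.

v = -1.2500, ω = -0.7500

Δθ = 1.082596 − 1.832596 = -0.750000
ω = Δθ/dt = -0.750000/1.0 = -0.7500
R = −Δy/(cos θ' − cos θ) = 1.6667
v = R·ω = 1.6667·-0.7500 = -1.2500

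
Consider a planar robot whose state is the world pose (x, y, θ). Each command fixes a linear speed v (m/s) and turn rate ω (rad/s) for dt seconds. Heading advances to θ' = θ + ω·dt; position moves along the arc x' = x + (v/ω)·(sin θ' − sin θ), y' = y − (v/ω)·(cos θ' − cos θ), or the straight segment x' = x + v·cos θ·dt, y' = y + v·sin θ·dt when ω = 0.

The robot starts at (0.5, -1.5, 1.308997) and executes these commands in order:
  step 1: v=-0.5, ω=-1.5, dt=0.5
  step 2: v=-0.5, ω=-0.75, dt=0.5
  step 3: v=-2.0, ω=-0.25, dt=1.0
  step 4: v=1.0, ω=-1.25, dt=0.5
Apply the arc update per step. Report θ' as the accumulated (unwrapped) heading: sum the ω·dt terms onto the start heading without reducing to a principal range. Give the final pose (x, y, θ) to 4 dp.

(-1.4110, -2.0859, -0.6910)

step 1: θ'=0.5590 (R=0.3333) → pose (0.3548, -1.6963, 0.5590)
step 2: θ'=0.1840 (R=0.6667) → pose (0.1232, -1.7865, 0.1840)
step 3: θ'=-0.0660 (R=8.0000) → pose (-1.8681, -1.9042, -0.0660)
step 4: θ'=-0.6910 (R=-0.8000) → pose (-1.4110, -2.0859, -0.6910)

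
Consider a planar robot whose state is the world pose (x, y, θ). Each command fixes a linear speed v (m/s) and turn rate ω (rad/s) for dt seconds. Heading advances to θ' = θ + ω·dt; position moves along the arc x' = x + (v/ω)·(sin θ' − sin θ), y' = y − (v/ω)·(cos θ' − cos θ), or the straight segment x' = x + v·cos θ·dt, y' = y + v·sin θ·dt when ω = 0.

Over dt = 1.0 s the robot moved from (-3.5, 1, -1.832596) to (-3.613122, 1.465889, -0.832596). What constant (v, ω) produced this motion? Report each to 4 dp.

Δθ = -0.832596 − -1.832596 = 1.000000
ω = Δθ/dt = 1.000000/1.0 = 1.0000
R = −Δy/(cos θ' − cos θ) = -0.5000
v = R·ω = -0.5000·1.0000 = -0.5000

v = -0.5000, ω = 1.0000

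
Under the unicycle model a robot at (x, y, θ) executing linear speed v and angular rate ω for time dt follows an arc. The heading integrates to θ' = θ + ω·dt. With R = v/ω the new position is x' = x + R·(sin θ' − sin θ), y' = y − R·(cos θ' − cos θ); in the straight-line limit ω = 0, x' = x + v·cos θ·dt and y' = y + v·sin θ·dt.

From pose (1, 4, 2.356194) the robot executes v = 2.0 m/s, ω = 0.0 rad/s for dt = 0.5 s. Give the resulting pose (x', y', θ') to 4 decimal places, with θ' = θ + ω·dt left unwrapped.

θ' = 2.3562 + 0.0·0.5 = 2.3562
ω = 0 → straight: x' = 1 + 2.0·cos(2.3562)·0.5 = 0.2929
y' = 4 + 2.0·sin(2.3562)·0.5 = 4.7071

(0.2929, 4.7071, 2.3562)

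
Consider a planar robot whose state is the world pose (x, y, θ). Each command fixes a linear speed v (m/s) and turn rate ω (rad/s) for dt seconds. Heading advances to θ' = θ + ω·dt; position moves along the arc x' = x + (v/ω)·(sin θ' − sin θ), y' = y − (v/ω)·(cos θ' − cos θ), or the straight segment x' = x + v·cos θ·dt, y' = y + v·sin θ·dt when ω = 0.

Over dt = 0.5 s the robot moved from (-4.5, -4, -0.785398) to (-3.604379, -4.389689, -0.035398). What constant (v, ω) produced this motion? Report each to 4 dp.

Δθ = -0.035398 − -0.785398 = 0.750000
ω = Δθ/dt = 0.750000/0.5 = 1.5000
R = Δx/(sin θ' − sin θ) = 1.3333
v = R·ω = 1.3333·1.5000 = 2.0000

v = 2.0000, ω = 1.5000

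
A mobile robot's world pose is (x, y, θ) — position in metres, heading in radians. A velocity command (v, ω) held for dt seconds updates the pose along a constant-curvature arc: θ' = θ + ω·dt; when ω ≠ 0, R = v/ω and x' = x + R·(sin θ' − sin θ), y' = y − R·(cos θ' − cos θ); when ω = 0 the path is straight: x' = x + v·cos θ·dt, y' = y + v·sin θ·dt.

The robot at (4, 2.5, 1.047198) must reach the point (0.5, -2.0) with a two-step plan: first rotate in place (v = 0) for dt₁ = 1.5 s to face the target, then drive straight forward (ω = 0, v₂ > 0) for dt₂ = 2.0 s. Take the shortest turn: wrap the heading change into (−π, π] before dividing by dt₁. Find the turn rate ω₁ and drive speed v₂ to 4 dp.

ω₁ = 2.0028, v₂ = 2.8504

heading to target = atan2(-2−2.5, 0.5−4) = -2.2318
Δθ = wrap(-2.2318 − 1.0472) = 3.0041; ω₁ = Δθ/dt₁ = 2.0028
distance = √((0.5−4)² + (-2−2.5)²) = 5.7009; v₂ = distance/dt₂ = 2.8504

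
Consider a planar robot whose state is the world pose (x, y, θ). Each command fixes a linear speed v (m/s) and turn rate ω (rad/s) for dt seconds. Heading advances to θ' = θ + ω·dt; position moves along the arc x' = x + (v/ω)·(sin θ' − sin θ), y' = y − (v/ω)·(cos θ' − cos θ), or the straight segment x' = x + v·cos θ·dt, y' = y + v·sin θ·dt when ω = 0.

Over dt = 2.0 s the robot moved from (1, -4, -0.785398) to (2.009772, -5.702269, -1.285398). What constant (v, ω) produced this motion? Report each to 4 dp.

Δθ = -1.285398 − -0.785398 = -0.500000
ω = Δθ/dt = -0.500000/2.0 = -0.2500
R = −Δy/(cos θ' − cos θ) = -4.0000
v = R·ω = -4.0000·-0.2500 = 1.0000

v = 1.0000, ω = -0.2500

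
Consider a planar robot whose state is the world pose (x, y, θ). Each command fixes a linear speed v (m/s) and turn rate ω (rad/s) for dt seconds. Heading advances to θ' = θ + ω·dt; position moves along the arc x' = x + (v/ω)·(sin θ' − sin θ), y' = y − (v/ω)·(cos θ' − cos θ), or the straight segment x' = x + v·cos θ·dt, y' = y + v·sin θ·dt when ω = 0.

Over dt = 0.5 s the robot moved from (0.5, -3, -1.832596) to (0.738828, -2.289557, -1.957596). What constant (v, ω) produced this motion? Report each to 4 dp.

Δθ = -1.957596 − -1.832596 = -0.125000
ω = Δθ/dt = -0.125000/0.5 = -0.2500
R = −Δy/(cos θ' − cos θ) = 6.0000
v = R·ω = 6.0000·-0.2500 = -1.5000

v = -1.5000, ω = -0.2500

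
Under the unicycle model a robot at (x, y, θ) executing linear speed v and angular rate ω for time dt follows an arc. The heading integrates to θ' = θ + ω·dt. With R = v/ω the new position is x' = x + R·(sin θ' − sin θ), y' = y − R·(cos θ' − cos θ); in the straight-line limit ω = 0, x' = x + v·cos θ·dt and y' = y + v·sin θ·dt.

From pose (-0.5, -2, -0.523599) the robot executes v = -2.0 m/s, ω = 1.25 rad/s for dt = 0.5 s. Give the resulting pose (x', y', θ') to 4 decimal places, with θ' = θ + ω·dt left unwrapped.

(-1.4620, -1.7939, 0.1014)

θ' = -0.5236 + 1.25·0.5 = 0.1014
R = v/ω = -2.0/1.25 = -1.6000
x' = -0.5 + -1.6000·(sin 0.1014 − sin -0.5236) = -1.4620
y' = -2 − -1.6000·(cos 0.1014 − cos -0.5236) = -1.7939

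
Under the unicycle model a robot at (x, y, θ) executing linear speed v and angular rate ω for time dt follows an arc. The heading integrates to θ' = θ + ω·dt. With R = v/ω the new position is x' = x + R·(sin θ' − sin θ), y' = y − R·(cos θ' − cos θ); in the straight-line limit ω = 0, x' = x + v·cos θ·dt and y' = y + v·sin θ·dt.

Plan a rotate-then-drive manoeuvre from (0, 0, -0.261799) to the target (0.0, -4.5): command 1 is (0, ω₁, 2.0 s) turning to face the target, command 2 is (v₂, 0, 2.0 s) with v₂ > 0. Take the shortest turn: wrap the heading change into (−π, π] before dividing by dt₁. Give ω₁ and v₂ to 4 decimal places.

ω₁ = -0.6545, v₂ = 2.2500

heading to target = atan2(-4.5−0, 0−0) = -1.5708
Δθ = wrap(-1.5708 − -0.2618) = -1.3090; ω₁ = Δθ/dt₁ = -0.6545
distance = √((0−0)² + (-4.5−0)²) = 4.5000; v₂ = distance/dt₂ = 2.2500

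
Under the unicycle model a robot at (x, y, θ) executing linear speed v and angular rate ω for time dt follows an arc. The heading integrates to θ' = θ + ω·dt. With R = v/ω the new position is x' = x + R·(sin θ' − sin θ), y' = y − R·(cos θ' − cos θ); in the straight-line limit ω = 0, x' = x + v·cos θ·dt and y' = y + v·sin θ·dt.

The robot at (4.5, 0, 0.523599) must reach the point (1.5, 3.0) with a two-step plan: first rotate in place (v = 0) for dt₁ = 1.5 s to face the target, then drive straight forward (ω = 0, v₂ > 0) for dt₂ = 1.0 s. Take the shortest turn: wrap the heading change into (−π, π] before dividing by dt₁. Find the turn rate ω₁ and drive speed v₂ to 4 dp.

heading to target = atan2(3−0, 1.5−4.5) = 2.3562
Δθ = wrap(2.3562 − 0.5236) = 1.8326; ω₁ = Δθ/dt₁ = 1.2217
distance = √((1.5−4.5)² + (3−0)²) = 4.2426; v₂ = distance/dt₂ = 4.2426

ω₁ = 1.2217, v₂ = 4.2426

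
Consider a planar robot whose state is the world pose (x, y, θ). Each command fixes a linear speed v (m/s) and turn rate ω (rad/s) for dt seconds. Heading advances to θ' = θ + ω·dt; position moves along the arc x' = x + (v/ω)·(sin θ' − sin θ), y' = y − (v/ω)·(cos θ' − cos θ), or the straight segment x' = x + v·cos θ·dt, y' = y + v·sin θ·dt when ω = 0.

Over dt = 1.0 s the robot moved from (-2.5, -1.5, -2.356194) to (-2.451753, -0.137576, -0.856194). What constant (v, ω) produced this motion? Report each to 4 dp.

v = -1.5000, ω = 1.5000

Δθ = -0.856194 − -2.356194 = 1.500000
ω = Δθ/dt = 1.500000/1.0 = 1.5000
R = −Δy/(cos θ' − cos θ) = -1.0000
v = R·ω = -1.0000·1.5000 = -1.5000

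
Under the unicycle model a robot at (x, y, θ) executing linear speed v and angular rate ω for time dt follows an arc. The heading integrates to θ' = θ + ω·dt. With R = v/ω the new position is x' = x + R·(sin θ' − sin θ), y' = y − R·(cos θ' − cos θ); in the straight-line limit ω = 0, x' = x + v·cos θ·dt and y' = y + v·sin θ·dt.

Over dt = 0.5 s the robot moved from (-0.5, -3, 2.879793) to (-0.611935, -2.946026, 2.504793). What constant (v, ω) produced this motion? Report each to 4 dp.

Δθ = 2.504793 − 2.879793 = -0.375000
ω = Δθ/dt = -0.375000/0.5 = -0.7500
R = Δx/(sin θ' − sin θ) = -0.3333
v = R·ω = -0.3333·-0.7500 = 0.2500

v = 0.2500, ω = -0.7500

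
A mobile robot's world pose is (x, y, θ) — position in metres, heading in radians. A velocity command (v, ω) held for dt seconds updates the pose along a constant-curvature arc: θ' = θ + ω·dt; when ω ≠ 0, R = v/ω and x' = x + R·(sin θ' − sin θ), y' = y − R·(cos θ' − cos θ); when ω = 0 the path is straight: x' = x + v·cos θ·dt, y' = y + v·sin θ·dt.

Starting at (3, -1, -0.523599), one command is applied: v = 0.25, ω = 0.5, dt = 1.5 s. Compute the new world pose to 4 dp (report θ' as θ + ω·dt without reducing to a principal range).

(3.3622, -1.0542, 0.2264)

θ' = -0.5236 + 0.5·1.5 = 0.2264
R = v/ω = 0.25/0.5 = 0.5000
x' = 3 + 0.5000·(sin 0.2264 − sin -0.5236) = 3.3622
y' = -1 − 0.5000·(cos 0.2264 − cos -0.5236) = -1.0542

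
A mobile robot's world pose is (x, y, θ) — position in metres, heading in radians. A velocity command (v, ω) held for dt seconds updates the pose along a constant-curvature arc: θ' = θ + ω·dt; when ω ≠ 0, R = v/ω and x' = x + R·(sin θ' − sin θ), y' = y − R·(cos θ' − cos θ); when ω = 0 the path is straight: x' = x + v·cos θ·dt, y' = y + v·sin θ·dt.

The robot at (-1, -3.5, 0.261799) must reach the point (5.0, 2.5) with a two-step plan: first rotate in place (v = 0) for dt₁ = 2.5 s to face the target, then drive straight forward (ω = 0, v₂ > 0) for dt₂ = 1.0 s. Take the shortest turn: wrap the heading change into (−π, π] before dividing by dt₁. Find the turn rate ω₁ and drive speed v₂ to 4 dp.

ω₁ = 0.2094, v₂ = 8.4853

heading to target = atan2(2.5−-3.5, 5−-1) = 0.7854
Δθ = wrap(0.7854 − 0.2618) = 0.5236; ω₁ = Δθ/dt₁ = 0.2094
distance = √((5−-1)² + (2.5−-3.5)²) = 8.4853; v₂ = distance/dt₂ = 8.4853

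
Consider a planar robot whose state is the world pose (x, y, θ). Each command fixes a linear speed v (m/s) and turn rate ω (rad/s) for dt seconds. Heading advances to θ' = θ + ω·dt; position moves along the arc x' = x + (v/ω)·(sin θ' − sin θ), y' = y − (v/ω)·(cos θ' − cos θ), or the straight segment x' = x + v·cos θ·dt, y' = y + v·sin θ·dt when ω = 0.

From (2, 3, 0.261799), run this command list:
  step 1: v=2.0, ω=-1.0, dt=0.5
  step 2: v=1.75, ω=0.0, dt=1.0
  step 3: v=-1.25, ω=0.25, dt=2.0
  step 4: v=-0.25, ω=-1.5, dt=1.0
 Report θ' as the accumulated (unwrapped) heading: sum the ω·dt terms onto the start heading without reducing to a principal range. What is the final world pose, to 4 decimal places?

(2.0156, 2.6761, -1.2382)

step 1: θ'=-0.2382 (R=-2.0000) → pose (2.9895, 3.0117, -0.2382)
step 2: θ'=-0.2382 (straight) → pose (4.6901, 2.5988, -0.2382)
step 3: θ'=0.2618 (R=-5.0000) → pose (2.2163, 2.5696, 0.2618)
step 4: θ'=-1.2382 (R=0.1667) → pose (2.0156, 2.6761, -1.2382)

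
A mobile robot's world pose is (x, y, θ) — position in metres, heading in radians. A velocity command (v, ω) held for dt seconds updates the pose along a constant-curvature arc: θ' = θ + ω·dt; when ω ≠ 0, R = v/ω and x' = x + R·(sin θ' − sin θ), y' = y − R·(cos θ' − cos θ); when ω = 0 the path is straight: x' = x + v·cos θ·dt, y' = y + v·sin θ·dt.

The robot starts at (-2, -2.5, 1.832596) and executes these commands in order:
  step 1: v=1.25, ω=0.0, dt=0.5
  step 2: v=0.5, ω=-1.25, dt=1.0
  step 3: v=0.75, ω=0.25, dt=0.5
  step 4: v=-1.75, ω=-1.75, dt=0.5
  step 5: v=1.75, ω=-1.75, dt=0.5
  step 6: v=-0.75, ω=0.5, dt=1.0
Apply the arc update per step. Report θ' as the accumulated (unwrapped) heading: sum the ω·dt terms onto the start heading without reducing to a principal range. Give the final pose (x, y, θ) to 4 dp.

(-2.3368, -1.4129, -0.5424)

step 1: θ'=1.8326 (straight) → pose (-2.1618, -1.8963, 1.8326)
step 2: θ'=0.5826 (R=-0.4000) → pose (-1.9955, -1.4588, 0.5826)
step 3: θ'=0.7076 (R=3.0000) → pose (-1.6960, -1.2334, 0.7076)
step 4: θ'=-0.1674 (R=1.0000) → pose (-2.5127, -1.4595, -0.1674)
step 5: θ'=-1.0424 (R=-1.0000) → pose (-1.8157, -1.9414, -1.0424)
step 6: θ'=-0.5424 (R=-1.5000) → pose (-2.3368, -1.4129, -0.5424)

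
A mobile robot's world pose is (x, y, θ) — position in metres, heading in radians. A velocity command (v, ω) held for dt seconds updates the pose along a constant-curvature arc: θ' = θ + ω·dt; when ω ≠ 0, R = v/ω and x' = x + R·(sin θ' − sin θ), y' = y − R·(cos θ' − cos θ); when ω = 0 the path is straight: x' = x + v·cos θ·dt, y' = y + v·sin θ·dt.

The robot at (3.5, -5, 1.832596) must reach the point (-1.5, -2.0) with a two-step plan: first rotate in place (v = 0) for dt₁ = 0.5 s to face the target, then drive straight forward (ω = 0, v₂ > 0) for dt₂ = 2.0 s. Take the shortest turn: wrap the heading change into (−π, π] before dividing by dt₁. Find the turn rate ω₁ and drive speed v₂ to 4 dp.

heading to target = atan2(-2−-5, -1.5−3.5) = 2.6012
Δθ = wrap(2.6012 − 1.8326) = 0.7686; ω₁ = Δθ/dt₁ = 1.5372
distance = √((-1.5−3.5)² + (-2−-5)²) = 5.8310; v₂ = distance/dt₂ = 2.9155

ω₁ = 1.5372, v₂ = 2.9155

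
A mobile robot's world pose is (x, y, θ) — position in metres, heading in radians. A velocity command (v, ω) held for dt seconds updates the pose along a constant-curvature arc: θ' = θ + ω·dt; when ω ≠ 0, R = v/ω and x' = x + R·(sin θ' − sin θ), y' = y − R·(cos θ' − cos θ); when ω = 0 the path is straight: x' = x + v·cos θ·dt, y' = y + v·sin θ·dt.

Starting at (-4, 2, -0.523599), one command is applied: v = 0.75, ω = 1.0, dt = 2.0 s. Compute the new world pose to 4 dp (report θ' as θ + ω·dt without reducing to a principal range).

(-2.8783, 2.5788, 1.4764)

θ' = -0.5236 + 1.0·2.0 = 1.4764
R = v/ω = 0.75/1.0 = 0.7500
x' = -4 + 0.7500·(sin 1.4764 − sin -0.5236) = -2.8783
y' = 2 − 0.7500·(cos 1.4764 − cos -0.5236) = 2.5788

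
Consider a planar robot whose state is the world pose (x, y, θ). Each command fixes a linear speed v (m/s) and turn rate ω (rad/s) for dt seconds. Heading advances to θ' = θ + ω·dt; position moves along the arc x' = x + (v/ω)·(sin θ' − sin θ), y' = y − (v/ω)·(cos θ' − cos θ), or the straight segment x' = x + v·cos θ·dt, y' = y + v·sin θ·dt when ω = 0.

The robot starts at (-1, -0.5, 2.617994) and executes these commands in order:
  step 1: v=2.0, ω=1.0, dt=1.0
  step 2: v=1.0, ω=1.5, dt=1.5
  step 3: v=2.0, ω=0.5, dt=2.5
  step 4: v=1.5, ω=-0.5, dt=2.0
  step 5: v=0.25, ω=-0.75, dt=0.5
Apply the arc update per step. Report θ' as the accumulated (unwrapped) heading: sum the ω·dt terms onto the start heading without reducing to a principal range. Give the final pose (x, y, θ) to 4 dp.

(4.5312, 0.2199, 5.7430)

step 1: θ'=3.6180 (R=2.0000) → pose (-2.9172, -0.4547, 3.6180)
step 2: θ'=5.8680 (R=0.6667) → pose (-2.8804, -1.6572, 5.8680)
step 3: θ'=7.1180 (R=4.0000) → pose (1.6978, -0.6823, 7.1180)
step 4: θ'=6.1180 (R=-3.0000) → pose (4.4146, 0.2629, 6.1180)
step 5: θ'=5.7430 (R=-0.3333) → pose (4.5312, 0.2199, 5.7430)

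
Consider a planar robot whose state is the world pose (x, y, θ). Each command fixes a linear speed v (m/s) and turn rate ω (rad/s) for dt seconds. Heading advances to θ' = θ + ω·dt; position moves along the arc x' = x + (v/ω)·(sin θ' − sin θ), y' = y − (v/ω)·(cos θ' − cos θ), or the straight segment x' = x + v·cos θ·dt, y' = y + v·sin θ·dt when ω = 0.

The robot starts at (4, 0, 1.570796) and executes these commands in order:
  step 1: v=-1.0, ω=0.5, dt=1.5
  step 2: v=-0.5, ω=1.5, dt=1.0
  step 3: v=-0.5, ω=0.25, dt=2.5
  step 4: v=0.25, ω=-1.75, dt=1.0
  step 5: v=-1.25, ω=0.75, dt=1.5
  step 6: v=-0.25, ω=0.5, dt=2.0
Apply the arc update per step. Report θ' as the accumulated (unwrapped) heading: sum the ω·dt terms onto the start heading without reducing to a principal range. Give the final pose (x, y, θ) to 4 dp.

step 1: θ'=2.3208 (R=-2.0000) → pose (4.5366, -1.3633, 2.3208)
step 2: θ'=3.8208 (R=-0.3333) → pose (4.9899, -1.3954, 3.8208)
step 3: θ'=4.4458 (R=-2.0000) → pose (5.6629, -0.3662, 4.4458)
step 4: θ'=2.6958 (R=-0.1429) → pose (5.4635, -0.4574, 2.6958)
step 5: θ'=3.8208 (R=-1.6667) → pose (7.2291, -0.2504, 3.8208)
step 6: θ'=4.8208 (R=-0.5000) → pose (7.4121, 0.1927, 4.8208)

(7.4121, 0.1927, 4.8208)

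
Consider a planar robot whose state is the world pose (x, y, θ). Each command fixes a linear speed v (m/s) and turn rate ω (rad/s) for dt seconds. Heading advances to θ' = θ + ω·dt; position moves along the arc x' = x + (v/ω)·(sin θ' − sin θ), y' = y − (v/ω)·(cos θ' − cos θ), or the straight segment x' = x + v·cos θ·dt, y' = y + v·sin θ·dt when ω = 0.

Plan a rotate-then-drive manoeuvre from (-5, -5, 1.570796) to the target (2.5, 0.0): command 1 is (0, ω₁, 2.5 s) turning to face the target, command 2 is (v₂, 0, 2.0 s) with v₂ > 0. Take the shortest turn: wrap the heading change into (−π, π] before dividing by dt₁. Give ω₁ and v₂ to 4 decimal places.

heading to target = atan2(0−-5, 2.5−-5) = 0.5880
Δθ = wrap(0.5880 − 1.5708) = -0.9828; ω₁ = Δθ/dt₁ = -0.3931
distance = √((2.5−-5)² + (0−-5)²) = 9.0139; v₂ = distance/dt₂ = 4.5069

ω₁ = -0.3931, v₂ = 4.5069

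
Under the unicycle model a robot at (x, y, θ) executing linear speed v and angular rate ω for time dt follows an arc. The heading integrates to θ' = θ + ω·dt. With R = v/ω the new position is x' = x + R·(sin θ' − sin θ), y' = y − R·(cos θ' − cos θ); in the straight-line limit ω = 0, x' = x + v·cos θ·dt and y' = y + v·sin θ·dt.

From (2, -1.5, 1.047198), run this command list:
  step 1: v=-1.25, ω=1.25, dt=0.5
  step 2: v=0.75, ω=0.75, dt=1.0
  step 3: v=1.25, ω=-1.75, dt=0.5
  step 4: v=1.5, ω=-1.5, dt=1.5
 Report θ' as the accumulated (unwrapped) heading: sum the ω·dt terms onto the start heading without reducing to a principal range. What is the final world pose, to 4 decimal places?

(2.9379, -0.1567, -0.7028)

step 1: θ'=1.6722 (R=-1.0000) → pose (1.8712, -2.1012, 1.6722)
step 2: θ'=2.4222 (R=1.0000) → pose (1.5352, -1.4503, 2.4222)
step 3: θ'=1.5472 (R=-0.7143) → pose (1.2918, -0.8961, 1.5472)
step 4: θ'=-0.7028 (R=-1.0000) → pose (2.9379, -0.1567, -0.7028)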